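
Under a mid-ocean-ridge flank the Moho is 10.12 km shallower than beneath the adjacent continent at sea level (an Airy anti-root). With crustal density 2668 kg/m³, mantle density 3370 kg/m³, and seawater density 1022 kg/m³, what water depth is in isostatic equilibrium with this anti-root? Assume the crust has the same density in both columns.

Replacing a thickness d of crust by seawater at the top must be balanced by replacing crust with mantle at the base: d (ρ_c − ρ_w) = a (ρ_m − ρ_c).
d = a (ρ_m − ρ_c)/(ρ_c − ρ_w) = 10.12 km × 702/1646 = 4.32 km.

4.32 km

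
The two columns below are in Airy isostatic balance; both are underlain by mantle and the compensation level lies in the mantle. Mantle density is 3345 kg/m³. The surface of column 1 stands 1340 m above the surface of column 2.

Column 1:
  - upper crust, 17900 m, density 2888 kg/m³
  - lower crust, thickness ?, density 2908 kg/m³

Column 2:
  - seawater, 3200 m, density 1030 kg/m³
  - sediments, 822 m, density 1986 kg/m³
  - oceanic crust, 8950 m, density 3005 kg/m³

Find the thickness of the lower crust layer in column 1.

Take the compensation level at the base of the deeper column (depth z_c below the surface of column 1) and equate Σ ρ_i t_i down to z_c; mantle fills any gap and the z_c terms cancel.
Column 1: 17900×2888 + x×2908 + (z_c − 17900 − x)×3345
Column 2: 1340×0 + 3200×1030 + 822×1986 + 8950×3005 + (z_c − 1340 − 12972)×3345
The z_c×3345 term appears on both sides and cancels. Collect the known terms of each column as K = Σ(ρt)_known − 3345 × (depth of known layers): K_1 = 51695200 − 3345×17900 = −8180300; K_2 = 31823242 − 3345×(1340 + 12972) = −16050398.
Balance: K_1 − x×(3345 − 2908) = K_2, so x = (K_1 − K_2)/(3345 − 2908) = 7870100/437 = 18000 m.

18000 m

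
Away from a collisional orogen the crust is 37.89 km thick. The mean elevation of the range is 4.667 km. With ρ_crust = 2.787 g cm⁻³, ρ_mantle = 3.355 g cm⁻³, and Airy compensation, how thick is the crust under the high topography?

65.5 km

Root depth r = h ρ_c / (ρ_m − ρ_c) = 4.667 km × 2.787 / 0.568 = 22.9 km.
Total thickness = T + h + r = 37.89 km + 4.667 km + 22.9 km = 65.5 km.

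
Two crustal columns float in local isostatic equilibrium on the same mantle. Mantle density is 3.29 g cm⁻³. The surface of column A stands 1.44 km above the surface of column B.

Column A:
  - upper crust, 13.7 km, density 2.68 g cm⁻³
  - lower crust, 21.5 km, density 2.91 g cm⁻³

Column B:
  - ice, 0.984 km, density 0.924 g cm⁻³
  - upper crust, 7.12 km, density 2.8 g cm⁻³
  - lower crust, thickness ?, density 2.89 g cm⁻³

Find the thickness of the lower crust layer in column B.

Take the compensation level at the base of the deeper column (depth z_c below the surface of column A) and equate Σ ρ_i t_i down to z_c; mantle fills any gap and the z_c terms cancel.
Column A: 13.7×2.68 + 21.5×2.91 + (z_c − 35.2)×3.29
Column B: 1.44×0 + 0.984×0.924 + 7.12×2.8 + x×2.89 + (z_c − 1.44 − 8.104 − x)×3.29
The z_c×3.29 term appears on both sides and cancels. Collect the known terms of each column as K = Σ(ρt)_known − 3.29 × (depth of known layers): K_A = 99.281 − 3.29×35.2 = −16.527; K_B = 20.845216 − 3.29×(1.44 + 8.104) = −10.554544.
Balance: K_A = K_B − x×(3.29 − 2.89), so x = (K_B − K_A)/(3.29 − 2.89) = 5.97246/0.4 = 14.9 km.

14.9 km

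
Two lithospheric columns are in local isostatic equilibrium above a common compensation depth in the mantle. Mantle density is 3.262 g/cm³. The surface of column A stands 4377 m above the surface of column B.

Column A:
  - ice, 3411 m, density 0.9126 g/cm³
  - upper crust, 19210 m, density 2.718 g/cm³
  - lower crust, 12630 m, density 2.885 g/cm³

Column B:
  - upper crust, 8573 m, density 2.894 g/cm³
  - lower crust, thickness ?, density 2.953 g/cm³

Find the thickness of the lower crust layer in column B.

Take the compensation level at the base of the deeper column (depth z_c below the surface of column A) and equate Σ ρ_i t_i down to z_c; mantle fills any gap and the z_c terms cancel.
Column A: 3411×0.9126 + 19210×2.718 + 12630×2.885 + (z_c − 35251)×3.262
Column B: 4377×0 + 8573×2.894 + x×2.953 + (z_c − 4377 − 8573 − x)×3.262
The z_c×3.262 term appears on both sides and cancels. Collect the known terms of each column as K = Σ(ρt)_known − 3.262 × (depth of known layers): K_A = 91763.2086 − 3.262×35251 = −23225.5534; K_B = 24810.262 − 3.262×(4377 + 8573) = −17432.638.
Balance: K_A = K_B − x×(3.262 − 2.953), so x = (K_B − K_A)/(3.262 − 2.953) = 5792.92/0.309 = 18700 m.

18700 m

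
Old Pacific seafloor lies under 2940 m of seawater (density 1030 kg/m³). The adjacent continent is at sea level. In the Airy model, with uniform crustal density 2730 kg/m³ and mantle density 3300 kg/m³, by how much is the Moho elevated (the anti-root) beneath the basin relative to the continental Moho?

Equating mass per unit area of the two columns: replacing crust with seawater at the top is compensated by replacing crust with mantle at the base: d (ρ_c − ρ_w) = a (ρ_m − ρ_c).
a = d (ρ_c − ρ_w)/(ρ_m − ρ_c) = 2940 m × 1700/570 = 8770 m.

8770 m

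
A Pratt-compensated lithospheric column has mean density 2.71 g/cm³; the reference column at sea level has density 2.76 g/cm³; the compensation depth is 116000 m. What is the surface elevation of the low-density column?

ρ_ref D = ρ (D + h) → h = D (ρ_ref − ρ)/ρ.
h = 116000 m × (2.76 − 2.71)/2.71 = 2140 m.

2140 m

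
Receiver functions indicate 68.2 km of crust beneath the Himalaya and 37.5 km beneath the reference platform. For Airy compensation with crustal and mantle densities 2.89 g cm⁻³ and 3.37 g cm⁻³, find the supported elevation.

Excess crust Δ = 68.2 km − 37.5 km = 30.7 km, split between elevation h and root r with h + r = Δ.
Airy balance ρ_c h = (ρ_m − ρ_c) r gives r = h ρ_c/(ρ_m − ρ_c), so h (1 + ρ_c/(ρ_m − ρ_c)) = Δ, i.e. h = Δ (ρ_m − ρ_c)/ρ_m.
h = 30.7 km × 0.48/3.37 = 4.37 km.

4.37 km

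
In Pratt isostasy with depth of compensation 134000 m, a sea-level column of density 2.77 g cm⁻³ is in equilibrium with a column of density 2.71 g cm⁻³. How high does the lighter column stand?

2970 m

ρ_ref D = ρ (D + h) → h = D (ρ_ref − ρ)/ρ.
h = 134000 m × (2.77 − 2.71)/2.71 = 2970 m.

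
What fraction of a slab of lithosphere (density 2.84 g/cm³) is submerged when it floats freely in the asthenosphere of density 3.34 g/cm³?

0.85

Submerged fraction = ρ_obj/ρ_fluid = 2.84/3.34 = 0.85.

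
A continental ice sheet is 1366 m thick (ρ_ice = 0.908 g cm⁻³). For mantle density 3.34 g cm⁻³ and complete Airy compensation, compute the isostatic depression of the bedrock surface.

Isostatic balance requires: the ice load ρ_ice t is balanced by mantle displaced below, ρ_m s.
s = t ρ_ice / ρ_m = 1366 m × 0.908/3.34 = 371 m.

371 m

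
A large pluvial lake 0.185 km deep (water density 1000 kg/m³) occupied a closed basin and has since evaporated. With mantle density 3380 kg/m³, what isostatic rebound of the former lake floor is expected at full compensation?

0.0547 km

u = d ρ_w/ρ_m = 0.185 km × 1000/3380 = 0.0547 km.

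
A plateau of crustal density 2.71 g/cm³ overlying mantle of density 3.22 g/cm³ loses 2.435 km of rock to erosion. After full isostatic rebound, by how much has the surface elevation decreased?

0.386 km

Rebound u = e ρ_c/ρ_m = 2.435 km × 2.71/3.22 = 2.049 km.
Net surface drop = e − u = 2.435 km − 2.049 km = e (ρ_m − ρ_c)/ρ_m = 0.386 km.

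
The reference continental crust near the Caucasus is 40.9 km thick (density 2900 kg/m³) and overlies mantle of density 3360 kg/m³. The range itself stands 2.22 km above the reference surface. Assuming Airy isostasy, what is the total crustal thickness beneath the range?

57.1 km

Root depth r = h ρ_c / (ρ_m − ρ_c) = 2.22 km × 2900 / 460 = 14 km.
Total thickness = T + h + r = 40.9 km + 2.22 km + 14 km = 57.1 km.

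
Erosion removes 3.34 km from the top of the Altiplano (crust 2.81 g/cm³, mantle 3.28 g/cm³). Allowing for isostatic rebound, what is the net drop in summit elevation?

0.479 km

Rebound u = e ρ_c/ρ_m = 3.34 km × 2.81/3.28 = 2.861 km.
Net surface drop = e − u = 3.34 km − 2.861 km = e (ρ_m − ρ_c)/ρ_m = 0.479 km.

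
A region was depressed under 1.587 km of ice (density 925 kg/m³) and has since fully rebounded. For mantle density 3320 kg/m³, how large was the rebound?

Removing the load lets mantle flow back in; uplift u satisfies ρ_ice t = ρ_m u.
u = t ρ_ice/ρ_m = 1.587 km × 925/3320 = 0.442 km.

0.442 km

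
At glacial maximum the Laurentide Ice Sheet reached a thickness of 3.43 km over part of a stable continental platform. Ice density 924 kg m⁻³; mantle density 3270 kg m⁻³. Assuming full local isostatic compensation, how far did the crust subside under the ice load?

0.969 km

Balancing pressure at the compensation depth: the ice load ρ_ice t is balanced by mantle displaced below, ρ_m s.
s = t ρ_ice / ρ_m = 3.43 km × 924/3270 = 0.969 km.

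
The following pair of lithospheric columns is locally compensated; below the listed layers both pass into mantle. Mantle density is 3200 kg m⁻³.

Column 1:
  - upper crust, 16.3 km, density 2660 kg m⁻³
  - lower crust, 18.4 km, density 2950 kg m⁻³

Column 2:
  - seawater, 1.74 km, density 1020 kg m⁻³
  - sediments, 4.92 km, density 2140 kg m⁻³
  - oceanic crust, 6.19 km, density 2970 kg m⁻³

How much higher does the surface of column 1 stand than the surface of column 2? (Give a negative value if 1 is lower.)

0.928 km

For any compensation level in the mantle, the mantle terms cancel and isostasy reduces to e = (Σt_1 − Σt_2) − (Σ(ρt)_1 − Σ(ρt)_2) / ρ_m.
Σt_1 = 34.7 km; Σt_2 = 12.85 km; Σ(ρt)_1 = 97638; Σ(ρt)_2 = 30687.9 (in km·kg m⁻³).
e = (34.7 − 12.85) − (97638 − 30687.9) / 3200 = 0.928 km.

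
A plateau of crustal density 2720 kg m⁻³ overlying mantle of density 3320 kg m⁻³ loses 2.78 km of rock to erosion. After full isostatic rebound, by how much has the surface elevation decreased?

Rebound u = e ρ_c/ρ_m = 2.78 km × 2720/3320 = 2.278 km.
Net surface drop = e − u = 2.78 km − 2.278 km = e (ρ_m − ρ_c)/ρ_m = 0.502 km.

0.502 km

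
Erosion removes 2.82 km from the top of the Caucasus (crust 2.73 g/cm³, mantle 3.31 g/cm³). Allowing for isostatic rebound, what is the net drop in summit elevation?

0.494 km

Rebound u = e ρ_c/ρ_m = 2.82 km × 2.73/3.31 = 2.326 km.
Net surface drop = e − u = 2.82 km − 2.326 km = e (ρ_m − ρ_c)/ρ_m = 0.494 km.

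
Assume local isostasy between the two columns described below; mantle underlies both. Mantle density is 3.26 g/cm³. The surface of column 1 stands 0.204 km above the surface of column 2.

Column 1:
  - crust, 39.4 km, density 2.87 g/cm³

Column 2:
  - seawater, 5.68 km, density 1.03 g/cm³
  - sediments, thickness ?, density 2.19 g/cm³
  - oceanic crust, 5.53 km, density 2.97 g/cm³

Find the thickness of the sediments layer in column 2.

Take the compensation level at the base of the deeper column (depth z_c below the surface of column 1) and equate Σ ρ_i t_i down to z_c; mantle fills any gap and the z_c terms cancel.
Column 1: 39.4×2.87 + (z_c − 39.4)×3.26
Column 2: 0.204×0 + 5.68×1.03 + x×2.19 + 5.53×2.97 + (z_c − 0.204 − 11.21 − x)×3.26
The z_c×3.26 term appears on both sides and cancels. Collect the known terms of each column as K = Σ(ρt)_known − 3.26 × (depth of known layers): K_1 = 113.078 − 3.26×39.4 = −15.366; K_2 = 22.2745 − 3.26×(0.204 + 11.21) = −14.93514.
Balance: K_1 = K_2 − x×(3.26 − 2.19), so x = (K_2 − K_1)/(3.26 − 2.19) = 0.43086/1.07 = 0.403 km.

0.403 km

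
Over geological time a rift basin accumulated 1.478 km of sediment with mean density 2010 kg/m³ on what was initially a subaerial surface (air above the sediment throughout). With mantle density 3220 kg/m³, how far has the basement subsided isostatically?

Subaerial load: s = t ρ_sed / ρ_m = 1.478 km × 2010/3220 = 0.923 km.

0.923 km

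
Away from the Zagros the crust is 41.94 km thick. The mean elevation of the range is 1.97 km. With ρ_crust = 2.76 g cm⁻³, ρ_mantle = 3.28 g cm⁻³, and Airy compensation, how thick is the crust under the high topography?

54.4 km

Root depth r = h ρ_c / (ρ_m − ρ_c) = 1.97 km × 2.76 / 0.52 = 10.46 km.
Total thickness = T + h + r = 41.94 km + 1.97 km + 10.46 km = 54.4 km.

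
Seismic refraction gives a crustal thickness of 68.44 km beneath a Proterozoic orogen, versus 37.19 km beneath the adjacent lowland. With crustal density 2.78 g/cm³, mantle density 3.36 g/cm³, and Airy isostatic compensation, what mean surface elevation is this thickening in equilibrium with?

5.39 km

Excess crust Δ = 68.44 km − 37.19 km = 31.25 km, split between elevation h and root r with h + r = Δ.
Airy balance ρ_c h = (ρ_m − ρ_c) r gives r = h ρ_c/(ρ_m − ρ_c), so h (1 + ρ_c/(ρ_m − ρ_c)) = Δ, i.e. h = Δ (ρ_m − ρ_c)/ρ_m.
h = 31.25 km × 0.58/3.36 = 5.39 km.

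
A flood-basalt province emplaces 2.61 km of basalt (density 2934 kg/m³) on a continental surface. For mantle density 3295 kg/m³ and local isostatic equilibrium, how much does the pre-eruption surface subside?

Subaerial loading: s = t ρ_load / ρ_m.
s = 2.61 km × 2934/3295 = 2.32 km.

2.32 km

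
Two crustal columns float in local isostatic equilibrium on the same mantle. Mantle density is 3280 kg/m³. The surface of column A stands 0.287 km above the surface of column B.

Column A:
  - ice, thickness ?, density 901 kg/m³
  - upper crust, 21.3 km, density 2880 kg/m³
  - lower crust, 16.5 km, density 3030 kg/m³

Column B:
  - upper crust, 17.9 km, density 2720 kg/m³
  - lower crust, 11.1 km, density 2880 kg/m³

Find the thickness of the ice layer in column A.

1.16 km

Take the compensation level at the base of the deeper column (depth z_c below the surface of column A) and equate Σ ρ_i t_i down to z_c; mantle fills any gap and the z_c terms cancel.
Column A: x×901 + 21.3×2880 + 16.5×3030 + (z_c − 37.8 − x)×3280
Column B: 0.287×0 + 17.9×2720 + 11.1×2880 + (z_c − 0.287 − 29)×3280
The z_c×3280 term appears on both sides and cancels. Collect the known terms of each column as K = Σ(ρt)_known − 3280 × (depth of known layers): K_A = 111339 − 3280×37.8 = −12645; K_B = 80656 − 3280×(0.287 + 29) = −15405.36.
Balance: K_A − x×(3280 − 901) = K_B, so x = (K_A − K_B)/(3280 − 901) = 2760.36/2379 = 1.16 km.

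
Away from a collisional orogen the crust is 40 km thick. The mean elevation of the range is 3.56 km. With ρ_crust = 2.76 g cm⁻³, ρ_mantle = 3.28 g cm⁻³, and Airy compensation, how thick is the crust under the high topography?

Root depth r = h ρ_c / (ρ_m − ρ_c) = 3.56 km × 2.76 / 0.52 = 18.9 km.
Total thickness = T + h + r = 40 km + 3.56 km + 18.9 km = 62.5 km.

62.5 km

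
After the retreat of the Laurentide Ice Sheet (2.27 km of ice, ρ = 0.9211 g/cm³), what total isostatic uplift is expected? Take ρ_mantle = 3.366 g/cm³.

Removing the load lets mantle flow back in; uplift u satisfies ρ_ice t = ρ_m u.
u = t ρ_ice/ρ_m = 2.27 km × 0.9211/3.366 = 0.621 km.

0.621 km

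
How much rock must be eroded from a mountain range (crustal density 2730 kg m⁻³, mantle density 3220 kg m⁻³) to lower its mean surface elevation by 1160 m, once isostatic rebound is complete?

Net drop Δ = e − u = e − e ρ_c/ρ_m = e (ρ_m − ρ_c)/ρ_m.
e = Δ ρ_m/(ρ_m − ρ_c) = 1160 m × 3220/490 = 7620 m.

7620 m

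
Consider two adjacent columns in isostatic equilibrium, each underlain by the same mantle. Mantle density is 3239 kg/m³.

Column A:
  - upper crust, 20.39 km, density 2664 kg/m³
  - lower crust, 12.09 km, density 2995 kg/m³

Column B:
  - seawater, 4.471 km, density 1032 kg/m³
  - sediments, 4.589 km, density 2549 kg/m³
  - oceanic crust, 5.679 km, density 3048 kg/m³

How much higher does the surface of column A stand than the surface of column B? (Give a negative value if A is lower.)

For any compensation level in the mantle, the mantle terms cancel and isostasy reduces to e = (Σt_A − Σt_B) − (Σ(ρt)_A − Σ(ρt)_B) / ρ_m.
Σt_A = 32.48 km; Σt_B = 14.739 km; Σ(ρt)_A = 90528.51; Σ(ρt)_B = 33621.025 (in km·kg/m³).
e = (32.48 − 14.739) − (90528.51 − 33621.025) / 3239 = 0.172 km.

0.172 km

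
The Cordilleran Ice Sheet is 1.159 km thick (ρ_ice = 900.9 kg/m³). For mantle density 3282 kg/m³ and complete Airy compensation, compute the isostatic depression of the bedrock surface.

0.318 km

For local isostatic compensation: the ice load ρ_ice t is balanced by mantle displaced below, ρ_m s.
s = t ρ_ice / ρ_m = 1.159 km × 900.9/3282 = 0.318 km.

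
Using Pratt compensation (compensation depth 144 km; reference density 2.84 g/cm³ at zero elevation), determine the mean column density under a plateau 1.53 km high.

2.81 g/cm³

Pratt balance: ρ_ref D = ρ (D + h).
ρ = ρ_ref D/(D + h) = 2.84 × 144 km/(144 km + 1.53 km) = 2.81 g/cm³.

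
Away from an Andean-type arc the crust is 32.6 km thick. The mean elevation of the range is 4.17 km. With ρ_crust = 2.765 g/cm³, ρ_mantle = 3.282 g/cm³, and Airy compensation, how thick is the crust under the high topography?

59.1 km

Root depth r = h ρ_c / (ρ_m − ρ_c) = 4.17 km × 2.765 / 0.517 = 22.3 km.
Total thickness = T + h + r = 32.6 km + 4.17 km + 22.3 km = 59.1 km.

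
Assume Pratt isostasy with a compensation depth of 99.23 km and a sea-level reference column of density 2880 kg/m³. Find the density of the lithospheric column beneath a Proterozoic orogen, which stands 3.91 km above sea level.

2770 kg/m³

Pratt balance: ρ_ref D = ρ (D + h).
ρ = ρ_ref D/(D + h) = 2880 × 99.23 km/(99.23 km + 3.91 km) = 2770 kg/m³.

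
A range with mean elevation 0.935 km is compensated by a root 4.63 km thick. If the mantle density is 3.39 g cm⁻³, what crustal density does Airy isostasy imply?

2.82 g cm⁻³

ρ_c h = (ρ_m − ρ_c) r → ρ_c (h + r) = ρ_m r → ρ_c = ρ_m r / (h + r).
ρ_c = 3.39 × 4.63 km / (0.935 km + 4.63 km) = 2.82 g cm⁻³.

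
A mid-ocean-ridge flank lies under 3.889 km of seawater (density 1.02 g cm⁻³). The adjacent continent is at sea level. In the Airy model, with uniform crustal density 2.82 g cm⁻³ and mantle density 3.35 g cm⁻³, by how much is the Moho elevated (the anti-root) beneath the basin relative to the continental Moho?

13.2 km

Balancing pressure at the compensation depth: replacing crust with seawater at the top is compensated by replacing crust with mantle at the base: d (ρ_c − ρ_w) = a (ρ_m − ρ_c).
a = d (ρ_c − ρ_w)/(ρ_m − ρ_c) = 3.889 km × 1.8/0.53 = 13.2 km.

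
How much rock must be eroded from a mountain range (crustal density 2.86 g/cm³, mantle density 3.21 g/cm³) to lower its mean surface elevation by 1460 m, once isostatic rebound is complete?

Net drop Δ = e − u = e − e ρ_c/ρ_m = e (ρ_m − ρ_c)/ρ_m.
e = Δ ρ_m/(ρ_m − ρ_c) = 1460 m × 3.21/0.35 = 13400 m.

13400 m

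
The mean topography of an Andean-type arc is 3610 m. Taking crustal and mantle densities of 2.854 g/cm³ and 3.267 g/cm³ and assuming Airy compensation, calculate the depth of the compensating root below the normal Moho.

24900 m

Equating mass per unit area of the two columns: the weight of the topography is balanced by the buoyancy of the root, ρ_c h = (ρ_m − ρ_c) r.
r = h · ρ_c / (ρ_m − ρ_c) = 3610 m × 2.854 / (3.267 − 2.854) = 24900 m.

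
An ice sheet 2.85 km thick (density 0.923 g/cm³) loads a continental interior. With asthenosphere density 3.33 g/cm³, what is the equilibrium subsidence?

In Airy isostatic equilibrium: the ice load ρ_ice t is balanced by mantle displaced below, ρ_m s.
s = t ρ_ice / ρ_m = 2.85 km × 0.923/3.33 = 0.79 km.

0.79 km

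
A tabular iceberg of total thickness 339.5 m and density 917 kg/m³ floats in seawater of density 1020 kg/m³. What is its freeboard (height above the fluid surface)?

34.3 m

Floating equilibrium: submerged depth d = t ρ_obj/ρ_fluid = 339.5 m × 917/1020 = 305.2 m.
Freeboard = t − d = 339.5 m − 305.2 m = 34.3 m.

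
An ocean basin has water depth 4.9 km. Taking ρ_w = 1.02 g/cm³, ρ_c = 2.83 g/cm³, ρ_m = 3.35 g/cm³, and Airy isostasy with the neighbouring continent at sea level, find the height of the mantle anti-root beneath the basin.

17.1 km

For local isostatic compensation: replacing crust with seawater at the top is compensated by replacing crust with mantle at the base: d (ρ_c − ρ_w) = a (ρ_m − ρ_c).
a = d (ρ_c − ρ_w)/(ρ_m − ρ_c) = 4.9 km × 1.81/0.52 = 17.1 km.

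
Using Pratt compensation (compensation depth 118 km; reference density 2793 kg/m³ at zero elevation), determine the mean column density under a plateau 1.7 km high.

Pratt balance: ρ_ref D = ρ (D + h).
ρ = ρ_ref D/(D + h) = 2793 × 118 km/(118 km + 1.7 km) = 2750 kg/m³.

2750 kg/m³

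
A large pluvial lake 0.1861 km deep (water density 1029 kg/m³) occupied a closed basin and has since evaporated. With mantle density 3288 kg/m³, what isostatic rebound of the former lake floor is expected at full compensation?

u = d ρ_w/ρ_m = 0.1861 km × 1029/3288 = 0.0582 km.

0.0582 km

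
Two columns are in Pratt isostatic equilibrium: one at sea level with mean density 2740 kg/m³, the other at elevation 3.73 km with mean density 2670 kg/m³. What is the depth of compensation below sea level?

142 km

ρ_ref D = ρ (D + h) → D (ρ_ref − ρ) = ρ h.
D = ρ h/(ρ_ref − ρ) = 2670 × 3.73 km/(2740 − 2670) = 142 km.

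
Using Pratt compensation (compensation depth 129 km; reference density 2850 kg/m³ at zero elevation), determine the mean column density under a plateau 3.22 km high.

2780 kg/m³

Pratt balance: ρ_ref D = ρ (D + h).
ρ = ρ_ref D/(D + h) = 2850 × 129 km/(129 km + 3.22 km) = 2780 kg/m³.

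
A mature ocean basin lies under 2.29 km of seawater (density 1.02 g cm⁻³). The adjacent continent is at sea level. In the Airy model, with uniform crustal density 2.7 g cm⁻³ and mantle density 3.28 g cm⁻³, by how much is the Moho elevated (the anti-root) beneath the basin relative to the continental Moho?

6.63 km

In Airy isostatic equilibrium: replacing crust with seawater at the top is compensated by replacing crust with mantle at the base: d (ρ_c − ρ_w) = a (ρ_m − ρ_c).
a = d (ρ_c − ρ_w)/(ρ_m − ρ_c) = 2.29 km × 1.68/0.58 = 6.63 km.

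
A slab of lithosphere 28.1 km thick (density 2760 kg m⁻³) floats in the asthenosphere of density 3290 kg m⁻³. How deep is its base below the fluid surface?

Draft d = t ρ_obj/ρ_fluid = 28.1 km × 2760/3290 = 23.6 km.

23.6 km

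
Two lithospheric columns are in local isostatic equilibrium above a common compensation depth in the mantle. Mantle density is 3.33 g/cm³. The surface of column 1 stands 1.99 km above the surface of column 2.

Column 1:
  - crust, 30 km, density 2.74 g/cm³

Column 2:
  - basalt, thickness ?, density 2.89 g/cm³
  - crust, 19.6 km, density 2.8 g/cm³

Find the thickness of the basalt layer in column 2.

Take the compensation level at the base of the deeper column (depth z_c below the surface of column 1) and equate Σ ρ_i t_i down to z_c; mantle fills any gap and the z_c terms cancel.
Column 1: 30×2.74 + (z_c − 30)×3.33
Column 2: 1.99×0 + x×2.89 + 19.6×2.8 + (z_c − 1.99 − 19.6 − x)×3.33
The z_c×3.33 term appears on both sides and cancels. Collect the known terms of each column as K = Σ(ρt)_known − 3.33 × (depth of known layers): K_1 = 82.2 − 3.33×30 = −17.7; K_2 = 54.88 − 3.33×(1.99 + 19.6) = −17.0147.
Balance: K_1 = K_2 − x×(3.33 − 2.89), so x = (K_2 − K_1)/(3.33 − 2.89) = 0.6853/0.44 = 1.56 km.

1.56 km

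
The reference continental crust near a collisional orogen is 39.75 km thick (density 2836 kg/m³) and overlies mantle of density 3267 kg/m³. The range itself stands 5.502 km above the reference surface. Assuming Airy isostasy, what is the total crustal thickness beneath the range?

81.5 km

Root depth r = h ρ_c / (ρ_m − ρ_c) = 5.502 km × 2836 / 431 = 36.2 km.
Total thickness = T + h + r = 39.75 km + 5.502 km + 36.2 km = 81.5 km.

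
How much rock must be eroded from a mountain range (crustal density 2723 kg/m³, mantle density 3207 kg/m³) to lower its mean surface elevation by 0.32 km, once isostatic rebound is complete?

Net drop Δ = e − u = e − e ρ_c/ρ_m = e (ρ_m − ρ_c)/ρ_m.
e = Δ ρ_m/(ρ_m − ρ_c) = 0.32 km × 3207/484 = 2.12 km.

2.12 km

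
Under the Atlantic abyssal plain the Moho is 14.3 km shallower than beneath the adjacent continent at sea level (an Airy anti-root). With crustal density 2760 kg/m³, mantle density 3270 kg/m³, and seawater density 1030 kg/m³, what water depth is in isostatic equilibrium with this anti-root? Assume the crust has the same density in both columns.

4.22 km

Replacing a thickness d of crust by seawater at the top must be balanced by replacing crust with mantle at the base: d (ρ_c − ρ_w) = a (ρ_m − ρ_c).
d = a (ρ_m − ρ_c)/(ρ_c − ρ_w) = 14.3 km × 510/1730 = 4.22 km.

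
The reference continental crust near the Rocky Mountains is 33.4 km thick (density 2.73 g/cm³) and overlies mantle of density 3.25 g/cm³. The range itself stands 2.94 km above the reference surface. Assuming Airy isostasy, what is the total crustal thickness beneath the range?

51.8 km

Root depth r = h ρ_c / (ρ_m − ρ_c) = 2.94 km × 2.73 / 0.52 = 15.44 km.
Total thickness = T + h + r = 33.4 km + 2.94 km + 15.44 km = 51.8 km.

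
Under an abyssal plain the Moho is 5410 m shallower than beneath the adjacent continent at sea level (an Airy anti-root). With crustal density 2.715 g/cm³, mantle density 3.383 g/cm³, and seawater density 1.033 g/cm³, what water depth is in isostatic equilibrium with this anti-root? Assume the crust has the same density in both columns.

Replacing a thickness d of crust by seawater at the top must be balanced by replacing crust with mantle at the base: d (ρ_c − ρ_w) = a (ρ_m − ρ_c).
d = a (ρ_m − ρ_c)/(ρ_c − ρ_w) = 5410 m × 0.668/1.682 = 2150 m.

2150 m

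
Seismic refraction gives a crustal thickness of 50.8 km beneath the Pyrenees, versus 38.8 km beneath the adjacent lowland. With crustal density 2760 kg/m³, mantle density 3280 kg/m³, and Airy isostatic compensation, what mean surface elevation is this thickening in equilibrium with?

Excess crust Δ = 50.8 km − 38.8 km = 12 km, split between elevation h and root r with h + r = Δ.
Airy balance ρ_c h = (ρ_m − ρ_c) r gives r = h ρ_c/(ρ_m − ρ_c), so h (1 + ρ_c/(ρ_m − ρ_c)) = Δ, i.e. h = Δ (ρ_m − ρ_c)/ρ_m.
h = 12 km × 520/3280 = 1.9 km.

1.9 km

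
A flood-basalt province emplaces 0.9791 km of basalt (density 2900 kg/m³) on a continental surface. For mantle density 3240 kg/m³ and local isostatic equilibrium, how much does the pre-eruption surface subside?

Subaerial loading: s = t ρ_load / ρ_m.
s = 0.9791 km × 2900/3240 = 0.876 km.

0.876 km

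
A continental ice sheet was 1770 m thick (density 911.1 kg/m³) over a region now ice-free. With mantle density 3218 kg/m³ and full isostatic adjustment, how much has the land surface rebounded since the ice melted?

501 m

Removing the load lets mantle flow back in; uplift u satisfies ρ_ice t = ρ_m u.
u = t ρ_ice/ρ_m = 1770 m × 911.1/3218 = 501 m.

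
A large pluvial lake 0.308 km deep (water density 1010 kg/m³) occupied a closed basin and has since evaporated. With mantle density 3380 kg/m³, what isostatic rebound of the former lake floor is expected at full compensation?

0.092 km

u = d ρ_w/ρ_m = 0.308 km × 1010/3380 = 0.092 km.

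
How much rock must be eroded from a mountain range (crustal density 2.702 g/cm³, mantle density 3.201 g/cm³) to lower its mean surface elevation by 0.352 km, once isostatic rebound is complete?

Net drop Δ = e − u = e − e ρ_c/ρ_m = e (ρ_m − ρ_c)/ρ_m.
e = Δ ρ_m/(ρ_m − ρ_c) = 0.352 km × 3.201/0.499 = 2.26 km.

2.26 km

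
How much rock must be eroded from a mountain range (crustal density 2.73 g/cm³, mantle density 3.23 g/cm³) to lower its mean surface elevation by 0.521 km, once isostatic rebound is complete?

3.37 km

Net drop Δ = e − u = e − e ρ_c/ρ_m = e (ρ_m − ρ_c)/ρ_m.
e = Δ ρ_m/(ρ_m − ρ_c) = 0.521 km × 3.23/0.5 = 3.37 km.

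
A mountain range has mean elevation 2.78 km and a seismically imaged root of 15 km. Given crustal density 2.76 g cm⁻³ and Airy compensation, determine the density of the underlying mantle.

3.27 g cm⁻³

Airy balance: ρ_c h = (ρ_m − ρ_c) r → ρ_m = ρ_c (1 + h/r).
ρ_m = 2.76 × (1 + 2.78 km/15 km) = 3.27 g cm⁻³.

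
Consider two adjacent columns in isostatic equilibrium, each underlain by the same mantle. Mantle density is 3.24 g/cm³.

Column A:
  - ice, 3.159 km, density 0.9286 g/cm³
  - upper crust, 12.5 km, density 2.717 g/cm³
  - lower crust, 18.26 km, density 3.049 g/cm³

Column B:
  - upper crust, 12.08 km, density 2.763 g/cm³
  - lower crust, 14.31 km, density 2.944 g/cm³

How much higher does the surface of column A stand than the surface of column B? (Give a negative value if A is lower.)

2.26 km

For any compensation level in the mantle, the mantle terms cancel and isostasy reduces to e = (Σt_A − Σt_B) − (Σ(ρt)_A − Σ(ρt)_B) / ρ_m.
Σt_A = 33.919 km; Σt_B = 26.39 km; Σ(ρt)_A = 92.5706874; Σ(ρt)_B = 75.50568 (in km·g/cm³).
e = (33.919 − 26.39) − (92.5706874 − 75.50568) / 3.24 = 2.26 km.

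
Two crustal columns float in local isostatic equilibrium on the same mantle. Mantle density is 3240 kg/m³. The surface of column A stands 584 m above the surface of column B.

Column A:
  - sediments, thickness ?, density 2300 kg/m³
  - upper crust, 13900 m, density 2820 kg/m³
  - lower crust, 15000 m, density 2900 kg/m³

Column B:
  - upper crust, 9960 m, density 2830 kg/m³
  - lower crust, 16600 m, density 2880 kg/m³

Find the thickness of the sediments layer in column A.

1080 m

Take the compensation level at the base of the deeper column (depth z_c below the surface of column A) and equate Σ ρ_i t_i down to z_c; mantle fills any gap and the z_c terms cancel.
Column A: x×2300 + 13900×2820 + 15000×2900 + (z_c − 28900 − x)×3240
Column B: 584×0 + 9960×2830 + 16600×2880 + (z_c − 584 − 26560)×3240
The z_c×3240 term appears on both sides and cancels. Collect the known terms of each column as K = Σ(ρt)_known − 3240 × (depth of known layers): K_A = 82698000 − 3240×28900 = −10938000; K_B = 75994800 − 3240×(584 + 26560) = −11951760.
Balance: K_A − x×(3240 − 2300) = K_B, so x = (K_A − K_B)/(3240 − 2300) = 1013760/940 = 1080 m.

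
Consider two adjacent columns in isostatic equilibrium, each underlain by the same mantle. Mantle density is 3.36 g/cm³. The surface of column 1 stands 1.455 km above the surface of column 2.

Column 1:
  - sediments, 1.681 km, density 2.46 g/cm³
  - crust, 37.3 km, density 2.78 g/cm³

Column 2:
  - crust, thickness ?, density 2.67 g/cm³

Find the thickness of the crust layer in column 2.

Take the compensation level at the base of the deeper column (depth z_c below the surface of column 1) and equate Σ ρ_i t_i down to z_c; mantle fills any gap and the z_c terms cancel.
Column 1: 1.681×2.46 + 37.3×2.78 + (z_c − 38.981)×3.36
Column 2: 1.455×0 + x×2.67 + (z_c − 1.455 − 0 − x)×3.36
The z_c×3.36 term appears on both sides and cancels. Collect the known terms of each column as K = Σ(ρt)_known − 3.36 × (depth of known layers): K_1 = 107.82926 − 3.36×38.981 = −23.1469; K_2 = 0 − 3.36×(1.455 + 0) = −4.8888.
Balance: K_1 = K_2 − x×(3.36 − 2.67), so x = (K_2 − K_1)/(3.36 − 2.67) = 18.2581/0.69 = 26.5 km.

26.5 km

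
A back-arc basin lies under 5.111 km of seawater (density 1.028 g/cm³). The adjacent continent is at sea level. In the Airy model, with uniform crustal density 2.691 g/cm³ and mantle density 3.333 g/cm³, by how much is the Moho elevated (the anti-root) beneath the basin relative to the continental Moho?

13.2 km

For local isostatic compensation: replacing crust with seawater at the top is compensated by replacing crust with mantle at the base: d (ρ_c − ρ_w) = a (ρ_m − ρ_c).
a = d (ρ_c − ρ_w)/(ρ_m − ρ_c) = 5.111 km × 1.663/0.642 = 13.2 km.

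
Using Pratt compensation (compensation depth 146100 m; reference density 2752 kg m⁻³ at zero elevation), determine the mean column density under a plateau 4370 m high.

2670 kg m⁻³

Pratt balance: ρ_ref D = ρ (D + h).
ρ = ρ_ref D/(D + h) = 2752 × 146100 m/(146100 m + 4370 m) = 2670 kg m⁻³.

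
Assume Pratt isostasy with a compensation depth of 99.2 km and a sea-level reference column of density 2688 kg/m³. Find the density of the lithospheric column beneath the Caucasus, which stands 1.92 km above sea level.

2640 kg/m³

Pratt balance: ρ_ref D = ρ (D + h).
ρ = ρ_ref D/(D + h) = 2688 × 99.2 km/(99.2 km + 1.92 km) = 2640 kg/m³.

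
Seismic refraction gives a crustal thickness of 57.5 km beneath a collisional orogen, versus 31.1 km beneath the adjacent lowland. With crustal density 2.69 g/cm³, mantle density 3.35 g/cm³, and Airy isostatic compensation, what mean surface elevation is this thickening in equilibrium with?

5.2 km

Excess crust Δ = 57.5 km − 31.1 km = 26.4 km, split between elevation h and root r with h + r = Δ.
Airy balance ρ_c h = (ρ_m − ρ_c) r gives r = h ρ_c/(ρ_m − ρ_c), so h (1 + ρ_c/(ρ_m − ρ_c)) = Δ, i.e. h = Δ (ρ_m − ρ_c)/ρ_m.
h = 26.4 km × 0.66/3.35 = 5.2 km.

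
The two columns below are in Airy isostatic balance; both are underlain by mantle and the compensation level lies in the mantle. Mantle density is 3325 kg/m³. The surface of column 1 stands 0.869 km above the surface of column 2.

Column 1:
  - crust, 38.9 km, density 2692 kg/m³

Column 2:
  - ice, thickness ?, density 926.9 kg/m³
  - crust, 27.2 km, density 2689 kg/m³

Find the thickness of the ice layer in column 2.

1.85 km

Take the compensation level at the base of the deeper column (depth z_c below the surface of column 1) and equate Σ ρ_i t_i down to z_c; mantle fills any gap and the z_c terms cancel.
Column 1: 38.9×2692 + (z_c − 38.9)×3325
Column 2: 0.869×0 + x×926.9 + 27.2×2689 + (z_c − 0.869 − 27.2 − x)×3325
The z_c×3325 term appears on both sides and cancels. Collect the known terms of each column as K = Σ(ρt)_known − 3325 × (depth of known layers): K_1 = 104718.8 − 3325×38.9 = −24623.7; K_2 = 73140.8 − 3325×(0.869 + 27.2) = −20188.625.
Balance: K_1 = K_2 − x×(3325 − 926.9), so x = (K_2 − K_1)/(3325 − 926.9) = 4435.07/2398.1 = 1.85 km.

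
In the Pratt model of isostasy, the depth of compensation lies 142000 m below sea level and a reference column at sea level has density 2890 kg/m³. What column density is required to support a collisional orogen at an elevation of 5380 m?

Pratt balance: ρ_ref D = ρ (D + h).
ρ = ρ_ref D/(D + h) = 2890 × 142000 m/(142000 m + 5380 m) = 2780 kg/m³.

2780 kg/m³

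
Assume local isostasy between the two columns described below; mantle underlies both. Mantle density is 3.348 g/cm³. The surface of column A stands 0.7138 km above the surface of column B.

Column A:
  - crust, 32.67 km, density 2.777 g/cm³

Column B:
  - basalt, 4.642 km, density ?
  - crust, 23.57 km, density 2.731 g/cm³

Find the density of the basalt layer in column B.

2.98 g/cm³

Take the compensation level at the base of the deeper column (depth z_c below the surface of column A) and equate Σ ρ_i t_i down to z_c; mantle fills any gap and the z_c terms cancel.
Column A: 32.67×2.777 + (z_c − 32.67)×3.348
Column B: 0.7138×0 + 4.642×ρ + 23.57×2.731 + (z_c − 0.7138 − 28.212)×3.348
The z_c×3.348 term appears on both sides and cancels. Collect the known terms of each column as K = Σ(ρt)_known − 3.348 × (depth of known layers): K_A = 90.72459 − 3.348×32.67 = −18.65457; K_B = 64.36967 − 3.348×(0.7138 + 28.212) = −32.4739084.
Balance: K_A = K_B + 4.642×ρ, so ρ = (K_A − K_B)/4.642 = 13.8193/4.642 = 2.98 g/cm³.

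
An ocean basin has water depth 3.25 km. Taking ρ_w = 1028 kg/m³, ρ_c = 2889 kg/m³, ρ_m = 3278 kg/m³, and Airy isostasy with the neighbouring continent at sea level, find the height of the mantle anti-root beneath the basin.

Balancing pressure at the compensation depth: replacing crust with seawater at the top is compensated by replacing crust with mantle at the base: d (ρ_c − ρ_w) = a (ρ_m − ρ_c).
a = d (ρ_c − ρ_w)/(ρ_m − ρ_c) = 3.25 km × 1861/389 = 15.5 km.

15.5 km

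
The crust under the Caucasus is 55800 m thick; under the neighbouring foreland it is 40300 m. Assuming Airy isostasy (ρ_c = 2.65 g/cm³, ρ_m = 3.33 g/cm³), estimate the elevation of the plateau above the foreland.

Excess crust Δ = 55800 m − 40300 m = 15500 m, split between elevation h and root r with h + r = Δ.
Airy balance ρ_c h = (ρ_m − ρ_c) r gives r = h ρ_c/(ρ_m − ρ_c), so h (1 + ρ_c/(ρ_m − ρ_c)) = Δ, i.e. h = Δ (ρ_m − ρ_c)/ρ_m.
h = 15500 m × 0.68/3.33 = 3170 m.

3170 m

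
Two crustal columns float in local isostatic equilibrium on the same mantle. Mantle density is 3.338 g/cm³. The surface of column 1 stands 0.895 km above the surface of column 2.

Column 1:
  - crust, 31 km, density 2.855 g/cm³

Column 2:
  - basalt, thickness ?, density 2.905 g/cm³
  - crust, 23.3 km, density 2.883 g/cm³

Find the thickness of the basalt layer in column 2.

3.2 km

Take the compensation level at the base of the deeper column (depth z_c below the surface of column 1) and equate Σ ρ_i t_i down to z_c; mantle fills any gap and the z_c terms cancel.
Column 1: 31×2.855 + (z_c − 31)×3.338
Column 2: 0.895×0 + x×2.905 + 23.3×2.883 + (z_c − 0.895 − 23.3 − x)×3.338
The z_c×3.338 term appears on both sides and cancels. Collect the known terms of each column as K = Σ(ρt)_known − 3.338 × (depth of known layers): K_1 = 88.505 − 3.338×31 = −14.973; K_2 = 67.1739 − 3.338×(0.895 + 23.3) = −13.58901.
Balance: K_1 = K_2 − x×(3.338 − 2.905), so x = (K_2 − K_1)/(3.338 − 2.905) = 1.38399/0.433 = 3.2 km.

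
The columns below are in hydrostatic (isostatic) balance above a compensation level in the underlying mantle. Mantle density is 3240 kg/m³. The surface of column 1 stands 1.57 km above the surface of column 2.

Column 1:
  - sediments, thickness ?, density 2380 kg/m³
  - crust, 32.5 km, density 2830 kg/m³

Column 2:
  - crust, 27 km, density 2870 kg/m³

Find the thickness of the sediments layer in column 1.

2.04 km

Take the compensation level at the base of the deeper column (depth z_c below the surface of column 1) and equate Σ ρ_i t_i down to z_c; mantle fills any gap and the z_c terms cancel.
Column 1: x×2380 + 32.5×2830 + (z_c − 32.5 − x)×3240
Column 2: 1.57×0 + 27×2870 + (z_c − 1.57 − 27)×3240
The z_c×3240 term appears on both sides and cancels. Collect the known terms of each column as K = Σ(ρt)_known − 3240 × (depth of known layers): K_1 = 91975 − 3240×32.5 = −13325; K_2 = 77490 − 3240×(1.57 + 27) = −15076.8.
Balance: K_1 − x×(3240 − 2380) = K_2, so x = (K_1 − K_2)/(3240 − 2380) = 1751.8/860 = 2.04 km.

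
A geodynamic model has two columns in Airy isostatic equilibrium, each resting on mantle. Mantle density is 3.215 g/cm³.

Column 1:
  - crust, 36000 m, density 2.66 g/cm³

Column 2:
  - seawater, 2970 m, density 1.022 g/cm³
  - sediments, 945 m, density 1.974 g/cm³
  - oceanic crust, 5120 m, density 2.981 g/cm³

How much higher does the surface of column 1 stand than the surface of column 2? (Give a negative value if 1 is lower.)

For any compensation level in the mantle, the mantle terms cancel and isostasy reduces to e = (Σt_1 − Σt_2) − (Σ(ρt)_1 − Σ(ρt)_2) / ρ_m.
Σt_1 = 36000 m; Σt_2 = 9035 m; Σ(ρt)_1 = 95760; Σ(ρt)_2 = 20163.49 (in m·g/cm³).
e = (36000 − 9035) − (95760 − 20163.49) / 3.215 = 3450 m.

3450 m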